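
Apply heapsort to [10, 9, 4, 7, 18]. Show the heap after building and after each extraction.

Build heap: [18, 10, 4, 7, 9]
Extract 18: [10, 9, 4, 7, 18]
Extract 10: [9, 7, 4, 10, 18]
Extract 9: [7, 4, 9, 10, 18]
Extract 7: [4, 7, 9, 10, 18]


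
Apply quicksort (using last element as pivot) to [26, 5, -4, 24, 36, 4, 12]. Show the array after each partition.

Partition 1: pivot=12 at index 3 -> [5, -4, 4, 12, 36, 26, 24]
Partition 2: pivot=4 at index 1 -> [-4, 4, 5, 12, 36, 26, 24]
Partition 3: pivot=24 at index 4 -> [-4, 4, 5, 12, 24, 26, 36]
Partition 4: pivot=36 at index 6 -> [-4, 4, 5, 12, 24, 26, 36]


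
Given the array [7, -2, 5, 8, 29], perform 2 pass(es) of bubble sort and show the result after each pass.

After pass 1: [-2, 5, 7, 8, 29] (2 swaps)
After pass 2: [-2, 5, 7, 8, 29] (0 swaps)
Total swaps: 2


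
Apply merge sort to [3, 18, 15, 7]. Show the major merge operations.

Divide and conquer:
  Merge [3] + [18] -> [3, 18]
  Merge [15] + [7] -> [7, 15]
  Merge [3, 18] + [7, 15] -> [3, 7, 15, 18]


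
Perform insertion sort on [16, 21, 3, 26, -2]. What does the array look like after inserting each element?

First element 16 is already 'sorted'
Insert 21: shifted 0 elements -> [16, 21, 3, 26, -2]
Insert 3: shifted 2 elements -> [3, 16, 21, 26, -2]
Insert 26: shifted 0 elements -> [3, 16, 21, 26, -2]
Insert -2: shifted 4 elements -> [-2, 3, 16, 21, 26]


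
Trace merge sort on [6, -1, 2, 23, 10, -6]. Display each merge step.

Divide and conquer:
  Merge [-1] + [2] -> [-1, 2]
  Merge [6] + [-1, 2] -> [-1, 2, 6]
  Merge [10] + [-6] -> [-6, 10]
  Merge [23] + [-6, 10] -> [-6, 10, 23]
  Merge [-1, 2, 6] + [-6, 10, 23] -> [-6, -1, 2, 6, 10, 23]


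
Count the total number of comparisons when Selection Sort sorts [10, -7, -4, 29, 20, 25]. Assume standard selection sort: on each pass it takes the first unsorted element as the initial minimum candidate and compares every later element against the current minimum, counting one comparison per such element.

Pass 1: scan indices 1..5 for the minimum = 5 comparison(s); min is -7, place at index 0 -> [-7, 10, -4, 29, 20, 25]
Pass 2: scan indices 2..5 for the minimum = 4 comparison(s); min is -4, place at index 1 -> [-7, -4, 10, 29, 20, 25]
Pass 3: scan indices 3..5 for the minimum = 3 comparison(s); min is 10, place at index 2 -> [-7, -4, 10, 29, 20, 25]
Pass 4: scan indices 4..5 for the minimum = 2 comparison(s); min is 20, place at index 3 -> [-7, -4, 10, 20, 29, 25]
Pass 5: scan indices 5..5 for the minimum = 1 comparison(s); min is 25, place at index 4 -> [-7, -4, 10, 20, 25, 29]
Selection sort always scans the whole unsorted suffix, so the count is (n-1) + (n-2) + ... + 1 = n(n-1)/2 = 6*5/2 = 15 regardless of the input order.
Total comparisons: 5 + 4 + 3 + 2 + 1 = 15


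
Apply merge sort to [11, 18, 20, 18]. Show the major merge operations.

Divide and conquer:
  Merge [11] + [18] -> [11, 18]
  Merge [20] + [18] -> [18, 20]
  Merge [11, 18] + [18, 20] -> [11, 18, 18, 20]


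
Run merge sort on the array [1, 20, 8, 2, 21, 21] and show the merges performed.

Divide and conquer:
  Merge [20] + [8] -> [8, 20]
  Merge [1] + [8, 20] -> [1, 8, 20]
  Merge [21] + [21] -> [21, 21]
  Merge [2] + [21, 21] -> [2, 21, 21]
  Merge [1, 8, 20] + [2, 21, 21] -> [1, 2, 8, 20, 21, 21]


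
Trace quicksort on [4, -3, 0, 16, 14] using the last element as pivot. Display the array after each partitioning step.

Partition 1: pivot=14 at index 3 -> [4, -3, 0, 14, 16]
Partition 2: pivot=0 at index 1 -> [-3, 0, 4, 14, 16]


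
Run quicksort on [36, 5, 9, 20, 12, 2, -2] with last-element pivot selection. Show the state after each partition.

Partition 1: pivot=-2 at index 0 -> [-2, 5, 9, 20, 12, 2, 36]
Partition 2: pivot=36 at index 6 -> [-2, 5, 9, 20, 12, 2, 36]
Partition 3: pivot=2 at index 1 -> [-2, 2, 9, 20, 12, 5, 36]
Partition 4: pivot=5 at index 2 -> [-2, 2, 5, 20, 12, 9, 36]
Partition 5: pivot=9 at index 3 -> [-2, 2, 5, 9, 12, 20, 36]
Partition 6: pivot=20 at index 5 -> [-2, 2, 5, 9, 12, 20, 36]


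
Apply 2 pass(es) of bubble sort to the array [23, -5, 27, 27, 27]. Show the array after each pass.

After pass 1: [-5, 23, 27, 27, 27] (1 swaps)
After pass 2: [-5, 23, 27, 27, 27] (0 swaps)
Total swaps: 1


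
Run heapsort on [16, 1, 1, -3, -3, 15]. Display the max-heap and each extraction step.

Build heap: [16, 1, 15, -3, -3, 1]
Extract 16: [15, 1, 1, -3, -3, 16]
Extract 15: [1, -3, 1, -3, 15, 16]
Extract 1: [1, -3, -3, 1, 15, 16]
Extract 1: [-3, -3, 1, 1, 15, 16]
Extract -3: [-3, -3, 1, 1, 15, 16]


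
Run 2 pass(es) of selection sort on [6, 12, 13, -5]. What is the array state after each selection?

Pass 1: Select minimum -5 at index 3, swap -> [-5, 12, 13, 6]
Pass 2: Select minimum 6 at index 3, swap -> [-5, 6, 13, 12]


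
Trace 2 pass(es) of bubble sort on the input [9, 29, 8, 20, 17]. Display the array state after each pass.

After pass 1: [9, 8, 20, 17, 29] (3 swaps)
After pass 2: [8, 9, 17, 20, 29] (2 swaps)
Total swaps: 5


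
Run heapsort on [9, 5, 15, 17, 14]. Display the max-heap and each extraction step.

Build heap: [17, 14, 15, 5, 9]
Extract 17: [15, 14, 9, 5, 17]
Extract 15: [14, 5, 9, 15, 17]
Extract 14: [9, 5, 14, 15, 17]
Extract 9: [5, 9, 14, 15, 17]


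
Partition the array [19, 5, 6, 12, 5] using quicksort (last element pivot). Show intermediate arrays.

Partition 1: pivot=5 at index 1 -> [5, 5, 6, 12, 19]
Partition 2: pivot=19 at index 4 -> [5, 5, 6, 12, 19]
Partition 3: pivot=12 at index 3 -> [5, 5, 6, 12, 19]


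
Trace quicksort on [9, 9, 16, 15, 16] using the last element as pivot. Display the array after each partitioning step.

Partition 1: pivot=16 at index 4 -> [9, 9, 16, 15, 16]
Partition 2: pivot=15 at index 2 -> [9, 9, 15, 16, 16]
Partition 3: pivot=9 at index 1 -> [9, 9, 15, 16, 16]


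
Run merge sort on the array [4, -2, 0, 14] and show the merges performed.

Divide and conquer:
  Merge [4] + [-2] -> [-2, 4]
  Merge [0] + [14] -> [0, 14]
  Merge [-2, 4] + [0, 14] -> [-2, 0, 4, 14]


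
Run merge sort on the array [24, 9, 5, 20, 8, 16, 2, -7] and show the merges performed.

Divide and conquer:
  Merge [24] + [9] -> [9, 24]
  Merge [5] + [20] -> [5, 20]
  Merge [9, 24] + [5, 20] -> [5, 9, 20, 24]
  Merge [8] + [16] -> [8, 16]
  Merge [2] + [-7] -> [-7, 2]
  Merge [8, 16] + [-7, 2] -> [-7, 2, 8, 16]
  Merge [5, 9, 20, 24] + [-7, 2, 8, 16] -> [-7, 2, 5, 8, 9, 16, 20, 24]


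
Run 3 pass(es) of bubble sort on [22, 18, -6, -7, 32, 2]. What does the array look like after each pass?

After pass 1: [18, -6, -7, 22, 2, 32] (4 swaps)
After pass 2: [-6, -7, 18, 2, 22, 32] (3 swaps)
After pass 3: [-7, -6, 2, 18, 22, 32] (2 swaps)
Total swaps: 9


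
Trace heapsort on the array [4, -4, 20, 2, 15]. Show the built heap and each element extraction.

Build heap: [20, 15, 4, 2, -4]
Extract 20: [15, 2, 4, -4, 20]
Extract 15: [4, 2, -4, 15, 20]
Extract 4: [2, -4, 4, 15, 20]
Extract 2: [-4, 2, 4, 15, 20]


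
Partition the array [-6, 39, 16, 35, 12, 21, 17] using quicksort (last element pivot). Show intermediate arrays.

Partition 1: pivot=17 at index 3 -> [-6, 16, 12, 17, 39, 21, 35]
Partition 2: pivot=12 at index 1 -> [-6, 12, 16, 17, 39, 21, 35]
Partition 3: pivot=35 at index 5 -> [-6, 12, 16, 17, 21, 35, 39]


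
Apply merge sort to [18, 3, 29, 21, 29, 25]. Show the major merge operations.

Divide and conquer:
  Merge [3] + [29] -> [3, 29]
  Merge [18] + [3, 29] -> [3, 18, 29]
  Merge [29] + [25] -> [25, 29]
  Merge [21] + [25, 29] -> [21, 25, 29]
  Merge [3, 18, 29] + [21, 25, 29] -> [3, 18, 21, 25, 29, 29]


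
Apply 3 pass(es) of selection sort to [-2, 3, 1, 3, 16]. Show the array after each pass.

Pass 1: Select minimum -2 at index 0, swap -> [-2, 3, 1, 3, 16]
Pass 2: Select minimum 1 at index 2, swap -> [-2, 1, 3, 3, 16]
Pass 3: Select minimum 3 at index 2, swap -> [-2, 1, 3, 3, 16]


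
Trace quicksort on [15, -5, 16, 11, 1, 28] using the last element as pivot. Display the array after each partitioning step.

Partition 1: pivot=28 at index 5 -> [15, -5, 16, 11, 1, 28]
Partition 2: pivot=1 at index 1 -> [-5, 1, 16, 11, 15, 28]
Partition 3: pivot=15 at index 3 -> [-5, 1, 11, 15, 16, 28]


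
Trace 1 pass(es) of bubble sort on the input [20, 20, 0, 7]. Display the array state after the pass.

After pass 1: [20, 0, 7, 20] (2 swaps)
Total swaps: 2


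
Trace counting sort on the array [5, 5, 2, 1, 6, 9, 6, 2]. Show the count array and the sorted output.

Count array: [0, 1, 2, 0, 0, 2, 2, 0, 0, 1]
(count[i] = number of elements equal to i)
Cumulative count: [0, 1, 3, 3, 3, 5, 7, 7, 7, 8]
Sorted: [1, 2, 2, 5, 5, 6, 6, 9]


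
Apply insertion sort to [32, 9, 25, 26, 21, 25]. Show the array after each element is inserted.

First element 32 is already 'sorted'
Insert 9: shifted 1 elements -> [9, 32, 25, 26, 21, 25]
Insert 25: shifted 1 elements -> [9, 25, 32, 26, 21, 25]
Insert 26: shifted 1 elements -> [9, 25, 26, 32, 21, 25]
Insert 21: shifted 3 elements -> [9, 21, 25, 26, 32, 25]
Insert 25: shifted 2 elements -> [9, 21, 25, 25, 26, 32]


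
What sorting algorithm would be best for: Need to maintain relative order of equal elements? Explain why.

Best choice: Merge sort or Insertion sort
Reason: Both are stable; quicksort and heapsort are not stable


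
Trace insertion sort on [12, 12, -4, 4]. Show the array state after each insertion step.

First element 12 is already 'sorted'
Insert 12: shifted 0 elements -> [12, 12, -4, 4]
Insert -4: shifted 2 elements -> [-4, 12, 12, 4]
Insert 4: shifted 2 elements -> [-4, 4, 12, 12]


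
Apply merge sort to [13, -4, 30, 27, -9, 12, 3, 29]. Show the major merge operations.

Divide and conquer:
  Merge [13] + [-4] -> [-4, 13]
  Merge [30] + [27] -> [27, 30]
  Merge [-4, 13] + [27, 30] -> [-4, 13, 27, 30]
  Merge [-9] + [12] -> [-9, 12]
  Merge [3] + [29] -> [3, 29]
  Merge [-9, 12] + [3, 29] -> [-9, 3, 12, 29]
  Merge [-4, 13, 27, 30] + [-9, 3, 12, 29] -> [-9, -4, 3, 12, 13, 27, 29, 30]


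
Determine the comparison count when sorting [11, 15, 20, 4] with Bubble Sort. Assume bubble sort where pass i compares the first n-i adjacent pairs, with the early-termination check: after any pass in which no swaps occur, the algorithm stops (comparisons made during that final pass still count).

Pass 1: compare adjacent pairs (0,1)..(2,3) = 3 comparison(s), 1 swap(s) -> [11, 15, 4, 20]
Pass 2: compare adjacent pairs (0,1)..(1,2) = 2 comparison(s), 1 swap(s) -> [11, 4, 15, 20]
Pass 3: compare adjacent pairs (0,1)..(0,1) = 1 comparison(s), 1 swap(s) -> [4, 11, 15, 20]
Every pass made at least one swap, so all n-1 passes run.
Total comparisons: 3 + 2 + 1 = 6


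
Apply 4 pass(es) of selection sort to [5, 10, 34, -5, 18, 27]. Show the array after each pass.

Pass 1: Select minimum -5 at index 3, swap -> [-5, 10, 34, 5, 18, 27]
Pass 2: Select minimum 5 at index 3, swap -> [-5, 5, 34, 10, 18, 27]
Pass 3: Select minimum 10 at index 3, swap -> [-5, 5, 10, 34, 18, 27]
Pass 4: Select minimum 18 at index 4, swap -> [-5, 5, 10, 18, 34, 27]


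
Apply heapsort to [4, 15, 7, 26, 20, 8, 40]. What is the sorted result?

Build heap: [40, 26, 8, 15, 20, 4, 7]
Extract 40: [26, 20, 8, 15, 7, 4, 40]
Extract 26: [20, 15, 8, 4, 7, 26, 40]
Extract 20: [15, 7, 8, 4, 20, 26, 40]
Extract 15: [8, 7, 4, 15, 20, 26, 40]
Extract 8: [7, 4, 8, 15, 20, 26, 40]
Extract 7: [4, 7, 8, 15, 20, 26, 40]


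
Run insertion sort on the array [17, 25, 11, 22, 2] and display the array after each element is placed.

First element 17 is already 'sorted'
Insert 25: shifted 0 elements -> [17, 25, 11, 22, 2]
Insert 11: shifted 2 elements -> [11, 17, 25, 22, 2]
Insert 22: shifted 1 elements -> [11, 17, 22, 25, 2]
Insert 2: shifted 4 elements -> [2, 11, 17, 22, 25]


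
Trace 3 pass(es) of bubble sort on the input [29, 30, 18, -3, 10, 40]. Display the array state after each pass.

After pass 1: [29, 18, -3, 10, 30, 40] (3 swaps)
After pass 2: [18, -3, 10, 29, 30, 40] (3 swaps)
After pass 3: [-3, 10, 18, 29, 30, 40] (2 swaps)
Total swaps: 8


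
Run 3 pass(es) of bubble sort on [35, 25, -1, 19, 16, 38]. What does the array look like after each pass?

After pass 1: [25, -1, 19, 16, 35, 38] (4 swaps)
After pass 2: [-1, 19, 16, 25, 35, 38] (3 swaps)
After pass 3: [-1, 16, 19, 25, 35, 38] (1 swaps)
Total swaps: 8


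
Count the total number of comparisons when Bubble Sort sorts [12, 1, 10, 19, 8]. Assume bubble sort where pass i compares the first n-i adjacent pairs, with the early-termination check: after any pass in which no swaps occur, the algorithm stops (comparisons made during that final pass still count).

Pass 1: compare adjacent pairs (0,1)..(3,4) = 4 comparison(s), 3 swap(s) -> [1, 10, 12, 8, 19]
Pass 2: compare adjacent pairs (0,1)..(2,3) = 3 comparison(s), 1 swap(s) -> [1, 10, 8, 12, 19]
Pass 3: compare adjacent pairs (0,1)..(1,2) = 2 comparison(s), 1 swap(s) -> [1, 8, 10, 12, 19]
Pass 4: compare adjacent pairs (0,1)..(0,1) = 1 comparison(s), 0 swap(s) -> [1, 8, 10, 12, 19]
No swaps in this pass, so bubble sort stops here.
Total comparisons: 4 + 3 + 2 + 1 = 10


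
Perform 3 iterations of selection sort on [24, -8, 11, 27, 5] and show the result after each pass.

Pass 1: Select minimum -8 at index 1, swap -> [-8, 24, 11, 27, 5]
Pass 2: Select minimum 5 at index 4, swap -> [-8, 5, 11, 27, 24]
Pass 3: Select minimum 11 at index 2, swap -> [-8, 5, 11, 27, 24]


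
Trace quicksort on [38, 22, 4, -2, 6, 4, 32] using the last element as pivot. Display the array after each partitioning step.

Partition 1: pivot=32 at index 5 -> [22, 4, -2, 6, 4, 32, 38]
Partition 2: pivot=4 at index 2 -> [4, -2, 4, 6, 22, 32, 38]
Partition 3: pivot=-2 at index 0 -> [-2, 4, 4, 6, 22, 32, 38]
Partition 4: pivot=22 at index 4 -> [-2, 4, 4, 6, 22, 32, 38]


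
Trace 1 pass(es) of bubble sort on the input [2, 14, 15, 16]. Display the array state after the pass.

After pass 1: [2, 14, 15, 16] (0 swaps)
Total swaps: 0


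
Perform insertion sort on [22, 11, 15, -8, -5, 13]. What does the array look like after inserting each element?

First element 22 is already 'sorted'
Insert 11: shifted 1 elements -> [11, 22, 15, -8, -5, 13]
Insert 15: shifted 1 elements -> [11, 15, 22, -8, -5, 13]
Insert -8: shifted 3 elements -> [-8, 11, 15, 22, -5, 13]
Insert -5: shifted 3 elements -> [-8, -5, 11, 15, 22, 13]
Insert 13: shifted 2 elements -> [-8, -5, 11, 13, 15, 22]


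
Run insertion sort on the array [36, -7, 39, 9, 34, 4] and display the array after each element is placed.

First element 36 is already 'sorted'
Insert -7: shifted 1 elements -> [-7, 36, 39, 9, 34, 4]
Insert 39: shifted 0 elements -> [-7, 36, 39, 9, 34, 4]
Insert 9: shifted 2 elements -> [-7, 9, 36, 39, 34, 4]
Insert 34: shifted 2 elements -> [-7, 9, 34, 36, 39, 4]
Insert 4: shifted 4 elements -> [-7, 4, 9, 34, 36, 39]


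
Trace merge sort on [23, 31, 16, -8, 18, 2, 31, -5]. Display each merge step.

Divide and conquer:
  Merge [23] + [31] -> [23, 31]
  Merge [16] + [-8] -> [-8, 16]
  Merge [23, 31] + [-8, 16] -> [-8, 16, 23, 31]
  Merge [18] + [2] -> [2, 18]
  Merge [31] + [-5] -> [-5, 31]
  Merge [2, 18] + [-5, 31] -> [-5, 2, 18, 31]
  Merge [-8, 16, 23, 31] + [-5, 2, 18, 31] -> [-8, -5, 2, 16, 18, 23, 31, 31]


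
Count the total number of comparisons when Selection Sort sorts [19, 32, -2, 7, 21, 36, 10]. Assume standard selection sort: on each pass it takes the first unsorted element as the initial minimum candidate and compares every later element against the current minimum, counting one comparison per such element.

Pass 1: scan indices 1..6 for the minimum = 6 comparison(s); min is -2, place at index 0 -> [-2, 32, 19, 7, 21, 36, 10]
Pass 2: scan indices 2..6 for the minimum = 5 comparison(s); min is 7, place at index 1 -> [-2, 7, 19, 32, 21, 36, 10]
Pass 3: scan indices 3..6 for the minimum = 4 comparison(s); min is 10, place at index 2 -> [-2, 7, 10, 32, 21, 36, 19]
Pass 4: scan indices 4..6 for the minimum = 3 comparison(s); min is 19, place at index 3 -> [-2, 7, 10, 19, 21, 36, 32]
Pass 5: scan indices 5..6 for the minimum = 2 comparison(s); min is 21, place at index 4 -> [-2, 7, 10, 19, 21, 36, 32]
Pass 6: scan indices 6..6 for the minimum = 1 comparison(s); min is 32, place at index 5 -> [-2, 7, 10, 19, 21, 32, 36]
Selection sort always scans the whole unsorted suffix, so the count is (n-1) + (n-2) + ... + 1 = n(n-1)/2 = 7*6/2 = 21 regardless of the input order.
Total comparisons: 6 + 5 + 4 + 3 + 2 + 1 = 21


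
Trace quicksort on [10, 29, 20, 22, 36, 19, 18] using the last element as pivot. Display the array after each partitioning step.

Partition 1: pivot=18 at index 1 -> [10, 18, 20, 22, 36, 19, 29]
Partition 2: pivot=29 at index 5 -> [10, 18, 20, 22, 19, 29, 36]
Partition 3: pivot=19 at index 2 -> [10, 18, 19, 22, 20, 29, 36]
Partition 4: pivot=20 at index 3 -> [10, 18, 19, 20, 22, 29, 36]


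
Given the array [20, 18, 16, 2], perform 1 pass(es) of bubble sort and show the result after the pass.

After pass 1: [18, 16, 2, 20] (3 swaps)
Total swaps: 3


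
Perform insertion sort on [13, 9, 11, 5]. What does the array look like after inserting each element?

First element 13 is already 'sorted'
Insert 9: shifted 1 elements -> [9, 13, 11, 5]
Insert 11: shifted 1 elements -> [9, 11, 13, 5]
Insert 5: shifted 3 elements -> [5, 9, 11, 13]


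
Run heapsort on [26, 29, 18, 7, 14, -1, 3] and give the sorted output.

Build heap: [29, 26, 18, 7, 14, -1, 3]
Extract 29: [26, 14, 18, 7, 3, -1, 29]
Extract 26: [18, 14, -1, 7, 3, 26, 29]
Extract 18: [14, 7, -1, 3, 18, 26, 29]
Extract 14: [7, 3, -1, 14, 18, 26, 29]
Extract 7: [3, -1, 7, 14, 18, 26, 29]
Extract 3: [-1, 3, 7, 14, 18, 26, 29]


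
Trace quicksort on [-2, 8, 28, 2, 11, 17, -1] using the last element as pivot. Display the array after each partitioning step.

Partition 1: pivot=-1 at index 1 -> [-2, -1, 28, 2, 11, 17, 8]
Partition 2: pivot=8 at index 3 -> [-2, -1, 2, 8, 11, 17, 28]
Partition 3: pivot=28 at index 6 -> [-2, -1, 2, 8, 11, 17, 28]
Partition 4: pivot=17 at index 5 -> [-2, -1, 2, 8, 11, 17, 28]


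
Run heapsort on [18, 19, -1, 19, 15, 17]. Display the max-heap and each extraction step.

Build heap: [19, 19, 17, 18, 15, -1]
Extract 19: [19, 18, 17, -1, 15, 19]
Extract 19: [18, 15, 17, -1, 19, 19]
Extract 18: [17, 15, -1, 18, 19, 19]
Extract 17: [15, -1, 17, 18, 19, 19]
Extract 15: [-1, 15, 17, 18, 19, 19]


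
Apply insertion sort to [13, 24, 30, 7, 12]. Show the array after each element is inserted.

First element 13 is already 'sorted'
Insert 24: shifted 0 elements -> [13, 24, 30, 7, 12]
Insert 30: shifted 0 elements -> [13, 24, 30, 7, 12]
Insert 7: shifted 3 elements -> [7, 13, 24, 30, 12]
Insert 12: shifted 3 elements -> [7, 12, 13, 24, 30]


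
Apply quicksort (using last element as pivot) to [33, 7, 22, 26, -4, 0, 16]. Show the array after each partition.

Partition 1: pivot=16 at index 3 -> [7, -4, 0, 16, 33, 22, 26]
Partition 2: pivot=0 at index 1 -> [-4, 0, 7, 16, 33, 22, 26]
Partition 3: pivot=26 at index 5 -> [-4, 0, 7, 16, 22, 26, 33]


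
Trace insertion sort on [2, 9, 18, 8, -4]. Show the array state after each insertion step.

First element 2 is already 'sorted'
Insert 9: shifted 0 elements -> [2, 9, 18, 8, -4]
Insert 18: shifted 0 elements -> [2, 9, 18, 8, -4]
Insert 8: shifted 2 elements -> [2, 8, 9, 18, -4]
Insert -4: shifted 4 elements -> [-4, 2, 8, 9, 18]


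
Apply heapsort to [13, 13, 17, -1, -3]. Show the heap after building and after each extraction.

Build heap: [17, 13, 13, -1, -3]
Extract 17: [13, -1, 13, -3, 17]
Extract 13: [13, -1, -3, 13, 17]
Extract 13: [-1, -3, 13, 13, 17]
Extract -1: [-3, -1, 13, 13, 17]


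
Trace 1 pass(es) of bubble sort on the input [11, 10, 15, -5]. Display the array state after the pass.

After pass 1: [10, 11, -5, 15] (2 swaps)
Total swaps: 2


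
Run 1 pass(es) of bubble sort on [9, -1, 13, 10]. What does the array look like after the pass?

After pass 1: [-1, 9, 10, 13] (2 swaps)
Total swaps: 2


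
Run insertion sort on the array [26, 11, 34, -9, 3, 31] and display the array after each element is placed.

First element 26 is already 'sorted'
Insert 11: shifted 1 elements -> [11, 26, 34, -9, 3, 31]
Insert 34: shifted 0 elements -> [11, 26, 34, -9, 3, 31]
Insert -9: shifted 3 elements -> [-9, 11, 26, 34, 3, 31]
Insert 3: shifted 3 elements -> [-9, 3, 11, 26, 34, 31]
Insert 31: shifted 1 elements -> [-9, 3, 11, 26, 31, 34]


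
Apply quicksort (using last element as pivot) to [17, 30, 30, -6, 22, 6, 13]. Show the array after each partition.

Partition 1: pivot=13 at index 2 -> [-6, 6, 13, 17, 22, 30, 30]
Partition 2: pivot=6 at index 1 -> [-6, 6, 13, 17, 22, 30, 30]
Partition 3: pivot=30 at index 6 -> [-6, 6, 13, 17, 22, 30, 30]
Partition 4: pivot=30 at index 5 -> [-6, 6, 13, 17, 22, 30, 30]
Partition 5: pivot=22 at index 4 -> [-6, 6, 13, 17, 22, 30, 30]


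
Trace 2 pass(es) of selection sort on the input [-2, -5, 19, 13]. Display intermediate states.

Pass 1: Select minimum -5 at index 1, swap -> [-5, -2, 19, 13]
Pass 2: Select minimum -2 at index 1, swap -> [-5, -2, 19, 13]


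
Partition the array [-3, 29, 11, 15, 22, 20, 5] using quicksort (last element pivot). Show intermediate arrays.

Partition 1: pivot=5 at index 1 -> [-3, 5, 11, 15, 22, 20, 29]
Partition 2: pivot=29 at index 6 -> [-3, 5, 11, 15, 22, 20, 29]
Partition 3: pivot=20 at index 4 -> [-3, 5, 11, 15, 20, 22, 29]
Partition 4: pivot=15 at index 3 -> [-3, 5, 11, 15, 20, 22, 29]


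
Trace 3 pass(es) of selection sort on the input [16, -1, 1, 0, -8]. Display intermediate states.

Pass 1: Select minimum -8 at index 4, swap -> [-8, -1, 1, 0, 16]
Pass 2: Select minimum -1 at index 1, swap -> [-8, -1, 1, 0, 16]
Pass 3: Select minimum 0 at index 3, swap -> [-8, -1, 0, 1, 16]


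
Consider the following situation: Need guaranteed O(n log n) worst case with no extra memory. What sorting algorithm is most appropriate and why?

Best choice: Heapsort
Reason: Heapsort is O(n log n) worst case and sorts in-place; quicksort can degrade to O(n^2)


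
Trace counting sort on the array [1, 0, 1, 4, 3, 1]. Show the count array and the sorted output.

Count array: [1, 3, 0, 1, 1]
(count[i] = number of elements equal to i)
Cumulative count: [1, 4, 4, 5, 6]
Sorted: [0, 1, 1, 1, 3, 4]


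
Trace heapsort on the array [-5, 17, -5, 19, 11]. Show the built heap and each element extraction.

Build heap: [19, 17, -5, -5, 11]
Extract 19: [17, 11, -5, -5, 19]
Extract 17: [11, -5, -5, 17, 19]
Extract 11: [-5, -5, 11, 17, 19]
Extract -5: [-5, -5, 11, 17, 19]


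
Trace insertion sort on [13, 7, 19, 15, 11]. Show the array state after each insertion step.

First element 13 is already 'sorted'
Insert 7: shifted 1 elements -> [7, 13, 19, 15, 11]
Insert 19: shifted 0 elements -> [7, 13, 19, 15, 11]
Insert 15: shifted 1 elements -> [7, 13, 15, 19, 11]
Insert 11: shifted 3 elements -> [7, 11, 13, 15, 19]


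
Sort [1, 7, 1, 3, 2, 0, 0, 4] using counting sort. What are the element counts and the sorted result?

Count array: [2, 2, 1, 1, 1, 0, 0, 1]
(count[i] = number of elements equal to i)
Cumulative count: [2, 4, 5, 6, 7, 7, 7, 8]
Sorted: [0, 0, 1, 1, 2, 3, 4, 7]


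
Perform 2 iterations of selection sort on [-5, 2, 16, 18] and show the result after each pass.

Pass 1: Select minimum -5 at index 0, swap -> [-5, 2, 16, 18]
Pass 2: Select minimum 2 at index 1, swap -> [-5, 2, 16, 18]


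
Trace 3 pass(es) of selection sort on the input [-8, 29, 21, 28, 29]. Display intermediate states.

Pass 1: Select minimum -8 at index 0, swap -> [-8, 29, 21, 28, 29]
Pass 2: Select minimum 21 at index 2, swap -> [-8, 21, 29, 28, 29]
Pass 3: Select minimum 28 at index 3, swap -> [-8, 21, 28, 29, 29]


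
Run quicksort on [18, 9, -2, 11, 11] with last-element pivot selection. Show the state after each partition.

Partition 1: pivot=11 at index 3 -> [9, -2, 11, 11, 18]
Partition 2: pivot=11 at index 2 -> [9, -2, 11, 11, 18]
Partition 3: pivot=-2 at index 0 -> [-2, 9, 11, 11, 18]


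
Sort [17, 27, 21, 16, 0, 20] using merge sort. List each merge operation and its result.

Divide and conquer:
  Merge [27] + [21] -> [21, 27]
  Merge [17] + [21, 27] -> [17, 21, 27]
  Merge [0] + [20] -> [0, 20]
  Merge [16] + [0, 20] -> [0, 16, 20]
  Merge [17, 21, 27] + [0, 16, 20] -> [0, 16, 17, 20, 21, 27]


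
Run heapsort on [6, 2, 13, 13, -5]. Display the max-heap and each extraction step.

Build heap: [13, 6, 13, 2, -5]
Extract 13: [13, 6, -5, 2, 13]
Extract 13: [6, 2, -5, 13, 13]
Extract 6: [2, -5, 6, 13, 13]
Extract 2: [-5, 2, 6, 13, 13]


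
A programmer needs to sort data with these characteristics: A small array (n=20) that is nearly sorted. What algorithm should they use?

Best choice: Insertion sort
Reason: Insertion sort is O(n) for nearly sorted arrays and has low overhead


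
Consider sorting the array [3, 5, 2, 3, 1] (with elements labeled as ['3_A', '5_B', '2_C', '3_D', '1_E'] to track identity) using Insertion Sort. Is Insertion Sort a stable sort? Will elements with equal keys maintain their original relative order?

Trace Insertion Sort on the labeled array (the key is the number; the letter only tracks identity):
  Insert 5_B at index 1: [3_A, 5_B, 2_C, 3_D, 1_E]
  Insert 2_C at index 0: [2_C, 3_A, 5_B, 3_D, 1_E]
  Insert 3_D at index 2: [2_C, 3_A, 3_D, 5_B, 1_E]
  Insert 1_E at index 0: [1_E, 2_C, 3_A, 3_D, 5_B]
Final order: [1_E, 2_C, 3_A, 3_D, 5_B]
Equal keys:
  value 3: originally 3_A, 3_D; after sorting 3_A, 3_D -> order preserved
All equal keys kept their original relative order. Insertion Sort is stable: elements are shifted only while they are strictly greater than the key, so a key is inserted after any equal elements already placed.
Answer: Stable


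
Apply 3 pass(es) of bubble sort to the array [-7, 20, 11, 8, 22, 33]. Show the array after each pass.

After pass 1: [-7, 11, 8, 20, 22, 33] (2 swaps)
After pass 2: [-7, 8, 11, 20, 22, 33] (1 swaps)
After pass 3: [-7, 8, 11, 20, 22, 33] (0 swaps)
Total swaps: 3


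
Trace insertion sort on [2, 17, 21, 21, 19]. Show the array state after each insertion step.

First element 2 is already 'sorted'
Insert 17: shifted 0 elements -> [2, 17, 21, 21, 19]
Insert 21: shifted 0 elements -> [2, 17, 21, 21, 19]
Insert 21: shifted 0 elements -> [2, 17, 21, 21, 19]
Insert 19: shifted 2 elements -> [2, 17, 19, 21, 21]


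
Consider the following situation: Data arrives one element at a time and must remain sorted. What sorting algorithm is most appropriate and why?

Best choice: Insertion sort
Reason: Insertion sort naturally handles online/streaming input by inserting each new element into sorted position


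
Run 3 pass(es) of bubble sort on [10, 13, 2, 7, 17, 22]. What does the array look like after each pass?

After pass 1: [10, 2, 7, 13, 17, 22] (2 swaps)
After pass 2: [2, 7, 10, 13, 17, 22] (2 swaps)
After pass 3: [2, 7, 10, 13, 17, 22] (0 swaps)
Total swaps: 4


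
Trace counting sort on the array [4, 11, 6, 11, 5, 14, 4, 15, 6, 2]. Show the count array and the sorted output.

Count array: [0, 0, 1, 0, 2, 1, 2, 0, 0, 0, 0, 2, 0, 0, 1, 1]
(count[i] = number of elements equal to i)
Cumulative count: [0, 0, 1, 1, 3, 4, 6, 6, 6, 6, 6, 8, 8, 8, 9, 10]
Sorted: [2, 4, 4, 5, 6, 6, 11, 11, 14, 15]


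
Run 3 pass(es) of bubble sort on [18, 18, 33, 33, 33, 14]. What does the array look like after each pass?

After pass 1: [18, 18, 33, 33, 14, 33] (1 swaps)
After pass 2: [18, 18, 33, 14, 33, 33] (1 swaps)
After pass 3: [18, 18, 14, 33, 33, 33] (1 swaps)
Total swaps: 3


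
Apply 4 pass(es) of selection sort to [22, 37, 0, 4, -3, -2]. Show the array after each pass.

Pass 1: Select minimum -3 at index 4, swap -> [-3, 37, 0, 4, 22, -2]
Pass 2: Select minimum -2 at index 5, swap -> [-3, -2, 0, 4, 22, 37]
Pass 3: Select minimum 0 at index 2, swap -> [-3, -2, 0, 4, 22, 37]
Pass 4: Select minimum 4 at index 3, swap -> [-3, -2, 0, 4, 22, 37]


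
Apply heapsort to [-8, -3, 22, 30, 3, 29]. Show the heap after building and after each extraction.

Build heap: [30, 3, 29, -3, -8, 22]
Extract 30: [29, 3, 22, -3, -8, 30]
Extract 29: [22, 3, -8, -3, 29, 30]
Extract 22: [3, -3, -8, 22, 29, 30]
Extract 3: [-3, -8, 3, 22, 29, 30]
Extract -3: [-8, -3, 3, 22, 29, 30]


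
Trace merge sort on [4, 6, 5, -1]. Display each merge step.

Divide and conquer:
  Merge [4] + [6] -> [4, 6]
  Merge [5] + [-1] -> [-1, 5]
  Merge [4, 6] + [-1, 5] -> [-1, 4, 5, 6]


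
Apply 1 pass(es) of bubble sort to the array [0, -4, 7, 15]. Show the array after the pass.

After pass 1: [-4, 0, 7, 15] (1 swaps)
Total swaps: 1


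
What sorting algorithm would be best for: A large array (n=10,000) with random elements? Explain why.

Best choice: Quicksort or Mergesort
Reason: Both have O(n log n) average case; quicksort has lower constant factors


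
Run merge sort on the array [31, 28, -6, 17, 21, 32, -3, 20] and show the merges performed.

Divide and conquer:
  Merge [31] + [28] -> [28, 31]
  Merge [-6] + [17] -> [-6, 17]
  Merge [28, 31] + [-6, 17] -> [-6, 17, 28, 31]
  Merge [21] + [32] -> [21, 32]
  Merge [-3] + [20] -> [-3, 20]
  Merge [21, 32] + [-3, 20] -> [-3, 20, 21, 32]
  Merge [-6, 17, 28, 31] + [-3, 20, 21, 32] -> [-6, -3, 17, 20, 21, 28, 31, 32]


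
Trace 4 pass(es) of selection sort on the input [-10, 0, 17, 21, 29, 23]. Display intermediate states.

Pass 1: Select minimum -10 at index 0, swap -> [-10, 0, 17, 21, 29, 23]
Pass 2: Select minimum 0 at index 1, swap -> [-10, 0, 17, 21, 29, 23]
Pass 3: Select minimum 17 at index 2, swap -> [-10, 0, 17, 21, 29, 23]
Pass 4: Select minimum 21 at index 3, swap -> [-10, 0, 17, 21, 29, 23]


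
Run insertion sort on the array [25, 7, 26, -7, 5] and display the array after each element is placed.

First element 25 is already 'sorted'
Insert 7: shifted 1 elements -> [7, 25, 26, -7, 5]
Insert 26: shifted 0 elements -> [7, 25, 26, -7, 5]
Insert -7: shifted 3 elements -> [-7, 7, 25, 26, 5]
Insert 5: shifted 3 elements -> [-7, 5, 7, 25, 26]


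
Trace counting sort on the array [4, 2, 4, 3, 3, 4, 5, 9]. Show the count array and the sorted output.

Count array: [0, 0, 1, 2, 3, 1, 0, 0, 0, 1]
(count[i] = number of elements equal to i)
Cumulative count: [0, 0, 1, 3, 6, 7, 7, 7, 7, 8]
Sorted: [2, 3, 3, 4, 4, 4, 5, 9]


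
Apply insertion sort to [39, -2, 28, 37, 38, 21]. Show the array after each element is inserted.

First element 39 is already 'sorted'
Insert -2: shifted 1 elements -> [-2, 39, 28, 37, 38, 21]
Insert 28: shifted 1 elements -> [-2, 28, 39, 37, 38, 21]
Insert 37: shifted 1 elements -> [-2, 28, 37, 39, 38, 21]
Insert 38: shifted 1 elements -> [-2, 28, 37, 38, 39, 21]
Insert 21: shifted 4 elements -> [-2, 21, 28, 37, 38, 39]


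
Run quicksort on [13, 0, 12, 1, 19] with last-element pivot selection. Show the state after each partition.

Partition 1: pivot=19 at index 4 -> [13, 0, 12, 1, 19]
Partition 2: pivot=1 at index 1 -> [0, 1, 12, 13, 19]
Partition 3: pivot=13 at index 3 -> [0, 1, 12, 13, 19]


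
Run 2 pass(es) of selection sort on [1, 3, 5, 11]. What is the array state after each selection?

Pass 1: Select minimum 1 at index 0, swap -> [1, 3, 5, 11]
Pass 2: Select minimum 3 at index 1, swap -> [1, 3, 5, 11]


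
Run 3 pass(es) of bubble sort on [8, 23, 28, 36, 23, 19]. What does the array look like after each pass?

After pass 1: [8, 23, 28, 23, 19, 36] (2 swaps)
After pass 2: [8, 23, 23, 19, 28, 36] (2 swaps)
After pass 3: [8, 23, 19, 23, 28, 36] (1 swaps)
Total swaps: 5


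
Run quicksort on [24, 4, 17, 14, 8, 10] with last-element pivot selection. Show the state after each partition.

Partition 1: pivot=10 at index 2 -> [4, 8, 10, 14, 24, 17]
Partition 2: pivot=8 at index 1 -> [4, 8, 10, 14, 24, 17]
Partition 3: pivot=17 at index 4 -> [4, 8, 10, 14, 17, 24]


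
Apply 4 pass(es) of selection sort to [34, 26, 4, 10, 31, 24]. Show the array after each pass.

Pass 1: Select minimum 4 at index 2, swap -> [4, 26, 34, 10, 31, 24]
Pass 2: Select minimum 10 at index 3, swap -> [4, 10, 34, 26, 31, 24]
Pass 3: Select minimum 24 at index 5, swap -> [4, 10, 24, 26, 31, 34]
Pass 4: Select minimum 26 at index 3, swap -> [4, 10, 24, 26, 31, 34]


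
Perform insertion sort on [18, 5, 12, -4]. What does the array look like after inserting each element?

First element 18 is already 'sorted'
Insert 5: shifted 1 elements -> [5, 18, 12, -4]
Insert 12: shifted 1 elements -> [5, 12, 18, -4]
Insert -4: shifted 3 elements -> [-4, 5, 12, 18]


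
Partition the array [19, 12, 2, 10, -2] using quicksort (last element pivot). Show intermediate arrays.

Partition 1: pivot=-2 at index 0 -> [-2, 12, 2, 10, 19]
Partition 2: pivot=19 at index 4 -> [-2, 12, 2, 10, 19]
Partition 3: pivot=10 at index 2 -> [-2, 2, 10, 12, 19]


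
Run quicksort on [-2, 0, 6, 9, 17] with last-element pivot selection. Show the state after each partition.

Partition 1: pivot=17 at index 4 -> [-2, 0, 6, 9, 17]
Partition 2: pivot=9 at index 3 -> [-2, 0, 6, 9, 17]
Partition 3: pivot=6 at index 2 -> [-2, 0, 6, 9, 17]
Partition 4: pivot=0 at index 1 -> [-2, 0, 6, 9, 17]


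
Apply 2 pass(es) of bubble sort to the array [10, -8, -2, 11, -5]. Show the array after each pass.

After pass 1: [-8, -2, 10, -5, 11] (3 swaps)
After pass 2: [-8, -2, -5, 10, 11] (1 swaps)
Total swaps: 4


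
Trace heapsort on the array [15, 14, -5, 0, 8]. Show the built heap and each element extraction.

Build heap: [15, 14, -5, 0, 8]
Extract 15: [14, 8, -5, 0, 15]
Extract 14: [8, 0, -5, 14, 15]
Extract 8: [0, -5, 8, 14, 15]
Extract 0: [-5, 0, 8, 14, 15]


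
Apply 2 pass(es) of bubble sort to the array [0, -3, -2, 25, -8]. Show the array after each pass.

After pass 1: [-3, -2, 0, -8, 25] (3 swaps)
After pass 2: [-3, -2, -8, 0, 25] (1 swaps)
Total swaps: 4


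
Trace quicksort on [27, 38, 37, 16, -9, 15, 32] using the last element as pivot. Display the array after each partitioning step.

Partition 1: pivot=32 at index 4 -> [27, 16, -9, 15, 32, 38, 37]
Partition 2: pivot=15 at index 1 -> [-9, 15, 27, 16, 32, 38, 37]
Partition 3: pivot=16 at index 2 -> [-9, 15, 16, 27, 32, 38, 37]
Partition 4: pivot=37 at index 5 -> [-9, 15, 16, 27, 32, 37, 38]


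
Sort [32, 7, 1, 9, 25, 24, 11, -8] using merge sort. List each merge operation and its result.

Divide and conquer:
  Merge [32] + [7] -> [7, 32]
  Merge [1] + [9] -> [1, 9]
  Merge [7, 32] + [1, 9] -> [1, 7, 9, 32]
  Merge [25] + [24] -> [24, 25]
  Merge [11] + [-8] -> [-8, 11]
  Merge [24, 25] + [-8, 11] -> [-8, 11, 24, 25]
  Merge [1, 7, 9, 32] + [-8, 11, 24, 25] -> [-8, 1, 7, 9, 11, 24, 25, 32]


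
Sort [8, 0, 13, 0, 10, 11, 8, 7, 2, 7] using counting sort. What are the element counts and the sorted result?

Count array: [2, 0, 1, 0, 0, 0, 0, 2, 2, 0, 1, 1, 0, 1]
(count[i] = number of elements equal to i)
Cumulative count: [2, 2, 3, 3, 3, 3, 3, 5, 7, 7, 8, 9, 9, 10]
Sorted: [0, 0, 2, 7, 7, 8, 8, 10, 11, 13]


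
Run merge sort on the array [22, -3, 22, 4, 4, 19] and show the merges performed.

Divide and conquer:
  Merge [-3] + [22] -> [-3, 22]
  Merge [22] + [-3, 22] -> [-3, 22, 22]
  Merge [4] + [19] -> [4, 19]
  Merge [4] + [4, 19] -> [4, 4, 19]
  Merge [-3, 22, 22] + [4, 4, 19] -> [-3, 4, 4, 19, 22, 22]


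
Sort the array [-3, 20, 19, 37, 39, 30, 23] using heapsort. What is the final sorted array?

Build heap: [39, 37, 30, -3, 20, 19, 23]
Extract 39: [37, 23, 30, -3, 20, 19, 39]
Extract 37: [30, 23, 19, -3, 20, 37, 39]
Extract 30: [23, 20, 19, -3, 30, 37, 39]
Extract 23: [20, -3, 19, 23, 30, 37, 39]
Extract 20: [19, -3, 20, 23, 30, 37, 39]
Extract 19: [-3, 19, 20, 23, 30, 37, 39]


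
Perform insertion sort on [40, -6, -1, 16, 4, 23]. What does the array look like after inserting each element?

First element 40 is already 'sorted'
Insert -6: shifted 1 elements -> [-6, 40, -1, 16, 4, 23]
Insert -1: shifted 1 elements -> [-6, -1, 40, 16, 4, 23]
Insert 16: shifted 1 elements -> [-6, -1, 16, 40, 4, 23]
Insert 4: shifted 2 elements -> [-6, -1, 4, 16, 40, 23]
Insert 23: shifted 1 elements -> [-6, -1, 4, 16, 23, 40]


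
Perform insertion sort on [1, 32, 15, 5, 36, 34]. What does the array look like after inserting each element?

First element 1 is already 'sorted'
Insert 32: shifted 0 elements -> [1, 32, 15, 5, 36, 34]
Insert 15: shifted 1 elements -> [1, 15, 32, 5, 36, 34]
Insert 5: shifted 2 elements -> [1, 5, 15, 32, 36, 34]
Insert 36: shifted 0 elements -> [1, 5, 15, 32, 36, 34]
Insert 34: shifted 1 elements -> [1, 5, 15, 32, 34, 36]


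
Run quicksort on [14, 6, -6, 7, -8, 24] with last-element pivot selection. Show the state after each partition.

Partition 1: pivot=24 at index 5 -> [14, 6, -6, 7, -8, 24]
Partition 2: pivot=-8 at index 0 -> [-8, 6, -6, 7, 14, 24]
Partition 3: pivot=14 at index 4 -> [-8, 6, -6, 7, 14, 24]
Partition 4: pivot=7 at index 3 -> [-8, 6, -6, 7, 14, 24]
Partition 5: pivot=-6 at index 1 -> [-8, -6, 6, 7, 14, 24]


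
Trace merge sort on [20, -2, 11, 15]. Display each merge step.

Divide and conquer:
  Merge [20] + [-2] -> [-2, 20]
  Merge [11] + [15] -> [11, 15]
  Merge [-2, 20] + [11, 15] -> [-2, 11, 15, 20]


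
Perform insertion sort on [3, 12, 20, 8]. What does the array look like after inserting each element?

First element 3 is already 'sorted'
Insert 12: shifted 0 elements -> [3, 12, 20, 8]
Insert 20: shifted 0 elements -> [3, 12, 20, 8]
Insert 8: shifted 2 elements -> [3, 8, 12, 20]


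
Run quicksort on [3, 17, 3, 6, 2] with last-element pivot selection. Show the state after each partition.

Partition 1: pivot=2 at index 0 -> [2, 17, 3, 6, 3]
Partition 2: pivot=3 at index 2 -> [2, 3, 3, 6, 17]
Partition 3: pivot=17 at index 4 -> [2, 3, 3, 6, 17]


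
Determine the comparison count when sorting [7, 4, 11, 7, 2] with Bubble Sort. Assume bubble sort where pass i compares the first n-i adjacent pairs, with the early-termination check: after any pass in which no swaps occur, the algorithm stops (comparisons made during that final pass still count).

Pass 1: compare adjacent pairs (0,1)..(3,4) = 4 comparison(s), 3 swap(s) -> [4, 7, 7, 2, 11]
Pass 2: compare adjacent pairs (0,1)..(2,3) = 3 comparison(s), 1 swap(s) -> [4, 7, 2, 7, 11]
Pass 3: compare adjacent pairs (0,1)..(1,2) = 2 comparison(s), 1 swap(s) -> [4, 2, 7, 7, 11]
Pass 4: compare adjacent pairs (0,1)..(0,1) = 1 comparison(s), 1 swap(s) -> [2, 4, 7, 7, 11]
Every pass made at least one swap, so all n-1 passes run.
Total comparisons: 4 + 3 + 2 + 1 = 10


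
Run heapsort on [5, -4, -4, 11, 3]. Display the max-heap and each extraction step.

Build heap: [11, 5, -4, -4, 3]
Extract 11: [5, 3, -4, -4, 11]
Extract 5: [3, -4, -4, 5, 11]
Extract 3: [-4, -4, 3, 5, 11]
Extract -4: [-4, -4, 3, 5, 11]


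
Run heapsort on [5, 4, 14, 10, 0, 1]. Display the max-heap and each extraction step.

Build heap: [14, 10, 5, 4, 0, 1]
Extract 14: [10, 4, 5, 1, 0, 14]
Extract 10: [5, 4, 0, 1, 10, 14]
Extract 5: [4, 1, 0, 5, 10, 14]
Extract 4: [1, 0, 4, 5, 10, 14]
Extract 1: [0, 1, 4, 5, 10, 14]


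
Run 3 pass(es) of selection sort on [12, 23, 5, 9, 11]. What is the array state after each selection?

Pass 1: Select minimum 5 at index 2, swap -> [5, 23, 12, 9, 11]
Pass 2: Select minimum 9 at index 3, swap -> [5, 9, 12, 23, 11]
Pass 3: Select minimum 11 at index 4, swap -> [5, 9, 11, 23, 12]


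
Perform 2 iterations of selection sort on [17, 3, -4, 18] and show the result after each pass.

Pass 1: Select minimum -4 at index 2, swap -> [-4, 3, 17, 18]
Pass 2: Select minimum 3 at index 1, swap -> [-4, 3, 17, 18]


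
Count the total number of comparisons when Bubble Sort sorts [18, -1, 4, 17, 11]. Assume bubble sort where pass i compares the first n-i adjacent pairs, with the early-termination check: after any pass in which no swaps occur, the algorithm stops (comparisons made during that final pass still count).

Pass 1: compare adjacent pairs (0,1)..(3,4) = 4 comparison(s), 4 swap(s) -> [-1, 4, 17, 11, 18]
Pass 2: compare adjacent pairs (0,1)..(2,3) = 3 comparison(s), 1 swap(s) -> [-1, 4, 11, 17, 18]
Pass 3: compare adjacent pairs (0,1)..(1,2) = 2 comparison(s), 0 swap(s) -> [-1, 4, 11, 17, 18]
No swaps in this pass, so bubble sort stops here.
Total comparisons: 4 + 3 + 2 = 9
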